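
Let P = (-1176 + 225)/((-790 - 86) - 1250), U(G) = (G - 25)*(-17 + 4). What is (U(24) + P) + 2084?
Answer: 4459173/2126 ≈ 2097.4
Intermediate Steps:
U(G) = 325 - 13*G (U(G) = (-25 + G)*(-13) = 325 - 13*G)
P = 951/2126 (P = -951/(-876 - 1250) = -951/(-2126) = -951*(-1/2126) = 951/2126 ≈ 0.44732)
(U(24) + P) + 2084 = ((325 - 13*24) + 951/2126) + 2084 = ((325 - 312) + 951/2126) + 2084 = (13 + 951/2126) + 2084 = 28589/2126 + 2084 = 4459173/2126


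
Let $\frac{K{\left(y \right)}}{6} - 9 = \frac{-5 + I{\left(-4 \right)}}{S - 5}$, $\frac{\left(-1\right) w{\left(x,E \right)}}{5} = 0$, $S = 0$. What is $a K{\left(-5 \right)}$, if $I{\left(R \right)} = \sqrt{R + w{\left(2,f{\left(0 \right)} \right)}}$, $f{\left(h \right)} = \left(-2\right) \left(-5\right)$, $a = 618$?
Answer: $37080 - \frac{7416 i}{5} \approx 37080.0 - 1483.2 i$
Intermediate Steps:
$f{\left(h \right)} = 10$
$w{\left(x,E \right)} = 0$ ($w{\left(x,E \right)} = \left(-5\right) 0 = 0$)
$I{\left(R \right)} = \sqrt{R}$ ($I{\left(R \right)} = \sqrt{R + 0} = \sqrt{R}$)
$K{\left(y \right)} = 60 - \frac{12 i}{5}$ ($K{\left(y \right)} = 54 + 6 \frac{-5 + \sqrt{-4}}{0 - 5} = 54 + 6 \frac{-5 + 2 i}{-5} = 54 + 6 \left(-5 + 2 i\right) \left(- \frac{1}{5}\right) = 54 + 6 \left(1 - \frac{2 i}{5}\right) = 54 + \left(6 - \frac{12 i}{5}\right) = 60 - \frac{12 i}{5}$)
$a K{\left(-5 \right)} = 618 \left(60 - \frac{12 i}{5}\right) = 37080 - \frac{7416 i}{5}$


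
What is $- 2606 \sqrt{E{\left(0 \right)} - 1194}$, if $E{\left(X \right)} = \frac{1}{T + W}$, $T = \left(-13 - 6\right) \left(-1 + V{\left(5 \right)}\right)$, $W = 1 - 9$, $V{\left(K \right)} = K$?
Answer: $- \frac{1303 i \sqrt{2106237}}{21} \approx - 90049.0 i$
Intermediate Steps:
$W = -8$ ($W = 1 - 9 = -8$)
$T = -76$ ($T = \left(-13 - 6\right) \left(-1 + 5\right) = \left(-19\right) 4 = -76$)
$E{\left(X \right)} = - \frac{1}{84}$ ($E{\left(X \right)} = \frac{1}{-76 - 8} = \frac{1}{-84} = - \frac{1}{84}$)
$- 2606 \sqrt{E{\left(0 \right)} - 1194} = - 2606 \sqrt{- \frac{1}{84} - 1194} = - 2606 \sqrt{- \frac{100297}{84}} = - 2606 \frac{i \sqrt{2106237}}{42} = - \frac{1303 i \sqrt{2106237}}{21}$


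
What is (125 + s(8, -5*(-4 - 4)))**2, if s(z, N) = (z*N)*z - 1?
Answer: 7203856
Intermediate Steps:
s(z, N) = -1 + N*z**2 (s(z, N) = (N*z)*z - 1 = N*z**2 - 1 = -1 + N*z**2)
(125 + s(8, -5*(-4 - 4)))**2 = (125 + (-1 - 5*(-4 - 4)*8**2))**2 = (125 + (-1 - 5*(-8)*64))**2 = (125 + (-1 + 40*64))**2 = (125 + (-1 + 2560))**2 = (125 + 2559)**2 = 2684**2 = 7203856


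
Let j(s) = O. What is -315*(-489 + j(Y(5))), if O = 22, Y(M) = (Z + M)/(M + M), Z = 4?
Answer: 147105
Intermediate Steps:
Y(M) = (4 + M)/(2*M) (Y(M) = (4 + M)/(M + M) = (4 + M)/((2*M)) = (4 + M)*(1/(2*M)) = (4 + M)/(2*M))
j(s) = 22
-315*(-489 + j(Y(5))) = -315*(-489 + 22) = -315*(-467) = 147105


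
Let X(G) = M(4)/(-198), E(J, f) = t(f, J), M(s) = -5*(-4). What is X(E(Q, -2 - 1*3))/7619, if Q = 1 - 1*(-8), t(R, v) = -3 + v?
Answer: -10/754281 ≈ -1.3258e-5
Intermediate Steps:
M(s) = 20
Q = 9 (Q = 1 + 8 = 9)
E(J, f) = -3 + J
X(G) = -10/99 (X(G) = 20/(-198) = 20*(-1/198) = -10/99)
X(E(Q, -2 - 1*3))/7619 = -10/99/7619 = -10/99*1/7619 = -10/754281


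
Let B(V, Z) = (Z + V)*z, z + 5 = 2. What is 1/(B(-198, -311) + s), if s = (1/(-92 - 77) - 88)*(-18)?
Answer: 169/525777 ≈ 0.00032143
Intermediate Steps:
z = -3 (z = -5 + 2 = -3)
s = 267714/169 (s = (1/(-169) - 88)*(-18) = (-1/169 - 88)*(-18) = -14873/169*(-18) = 267714/169 ≈ 1584.1)
B(V, Z) = -3*V - 3*Z (B(V, Z) = (Z + V)*(-3) = (V + Z)*(-3) = -3*V - 3*Z)
1/(B(-198, -311) + s) = 1/((-3*(-198) - 3*(-311)) + 267714/169) = 1/((594 + 933) + 267714/169) = 1/(1527 + 267714/169) = 1/(525777/169) = 169/525777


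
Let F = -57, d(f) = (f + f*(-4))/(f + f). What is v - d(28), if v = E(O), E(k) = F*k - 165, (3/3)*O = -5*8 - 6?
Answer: 4917/2 ≈ 2458.5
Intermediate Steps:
d(f) = -3/2 (d(f) = (f - 4*f)/((2*f)) = (-3*f)*(1/(2*f)) = -3/2)
O = -46 (O = -5*8 - 6 = -40 - 6 = -46)
E(k) = -165 - 57*k (E(k) = -57*k - 165 = -165 - 57*k)
v = 2457 (v = -165 - 57*(-46) = -165 + 2622 = 2457)
v - d(28) = 2457 - 1*(-3/2) = 2457 + 3/2 = 4917/2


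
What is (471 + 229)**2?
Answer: 490000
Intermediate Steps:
(471 + 229)**2 = 700**2 = 490000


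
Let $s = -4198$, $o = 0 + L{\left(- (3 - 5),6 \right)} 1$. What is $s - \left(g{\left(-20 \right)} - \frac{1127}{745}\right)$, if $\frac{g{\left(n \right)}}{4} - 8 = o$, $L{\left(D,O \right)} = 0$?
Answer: $- \frac{3150223}{745} \approx -4228.5$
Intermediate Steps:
$o = 0$ ($o = 0 + 0 \cdot 1 = 0 + 0 = 0$)
$g{\left(n \right)} = 32$ ($g{\left(n \right)} = 32 + 4 \cdot 0 = 32 + 0 = 32$)
$s - \left(g{\left(-20 \right)} - \frac{1127}{745}\right) = -4198 - \left(32 - \frac{1127}{745}\right) = -4198 - \frac{22713}{745} = - \frac{3150223}{745}$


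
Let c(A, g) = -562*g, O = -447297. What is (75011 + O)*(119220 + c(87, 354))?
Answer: 29681618208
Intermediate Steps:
(75011 + O)*(119220 + c(87, 354)) = (75011 - 447297)*(119220 - 562*354) = -372286*(119220 - 198948) = -372286*(-79728) = 29681618208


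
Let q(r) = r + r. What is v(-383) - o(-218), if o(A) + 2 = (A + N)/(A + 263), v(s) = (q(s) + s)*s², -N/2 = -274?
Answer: -505636999/3 ≈ -1.6855e+8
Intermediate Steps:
N = 548 (N = -2*(-274) = 548)
q(r) = 2*r
v(s) = 3*s³ (v(s) = (2*s + s)*s² = (3*s)*s² = 3*s³)
o(A) = -2 + (548 + A)/(263 + A) (o(A) = -2 + (A + 548)/(A + 263) = -2 + (548 + A)/(263 + A))
v(-383) - o(-218) = 3*(-383)³ - (22 - 1*(-218))/(263 - 218) = 3*(-56181887) - (22 + 218)/45 = -168545661 - 240/45 = -168545661 - 1*16/3 = -168545661 - 16/3 = -505636999/3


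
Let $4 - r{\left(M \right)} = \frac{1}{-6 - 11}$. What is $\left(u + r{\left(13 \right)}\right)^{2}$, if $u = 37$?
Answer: $\frac{487204}{289} \approx 1685.8$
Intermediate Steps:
$r{\left(M \right)} = \frac{69}{17}$ ($r{\left(M \right)} = 4 - \frac{1}{-6 - 11} = 4 - \frac{1}{-17} = 4 - - \frac{1}{17} = 4 + \frac{1}{17} = \frac{69}{17}$)
$\left(u + r{\left(13 \right)}\right)^{2} = \left(37 + \frac{69}{17}\right)^{2} = \left(\frac{698}{17}\right)^{2} = \frac{487204}{289}$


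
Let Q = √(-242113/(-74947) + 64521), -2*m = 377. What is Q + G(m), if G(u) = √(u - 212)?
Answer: 50*√144974403973/74947 + 3*I*√178/2 ≈ 254.02 + 20.012*I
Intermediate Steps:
m = -377/2 (m = -½*377 = -377/2 ≈ -188.50)
G(u) = √(-212 + u)
Q = 50*√144974403973/74947 (Q = √(-242113*(-1/74947) + 64521) = √(242113/74947 + 64521) = √(4835897500/74947) = 50*√144974403973/74947 ≈ 254.02)
Q + G(m) = 50*√144974403973/74947 + √(-212 - 377/2) = 50*√144974403973/74947 + √(-801/2) = 50*√144974403973/74947 + 3*I*√178/2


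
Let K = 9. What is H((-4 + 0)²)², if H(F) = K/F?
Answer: 81/256 ≈ 0.31641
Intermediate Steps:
H(F) = 9/F
H((-4 + 0)²)² = (9/((-4 + 0)²))² = (9/((-4)²))² = (9/16)² = 81/256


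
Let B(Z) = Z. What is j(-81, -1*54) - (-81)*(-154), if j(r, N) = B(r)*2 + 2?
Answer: -12634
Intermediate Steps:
j(r, N) = 2 + 2*r (j(r, N) = r*2 + 2 = 2*r + 2 = 2 + 2*r)
j(-81, -1*54) - (-81)*(-154) = (2 + 2*(-81)) - (-81)*(-154) = (2 - 162) - 1*12474 = -160 - 12474 = -12634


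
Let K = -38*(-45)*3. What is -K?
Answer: -5130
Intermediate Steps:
K = 5130 (K = 1710*3 = 5130)
-K = -1*5130 = -5130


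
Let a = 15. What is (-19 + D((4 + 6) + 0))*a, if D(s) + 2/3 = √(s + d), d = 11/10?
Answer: -295 + 3*√1110/2 ≈ -245.02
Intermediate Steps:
d = 11/10 (d = 11*(⅒) = 11/10 ≈ 1.1000)
D(s) = -⅔ + √(11/10 + s) (D(s) = -⅔ + √(s + 11/10) = -⅔ + √(11/10 + s))
(-19 + D((4 + 6) + 0))*a = (-19 + (-⅔ + √(110 + 100*((4 + 6) + 0))/10))*15 = (-19 + (-⅔ + √(110 + 100*(10 + 0))/10))*15 = (-19 + (-⅔ + √(110 + 100*10)/10))*15 = (-19 + (-⅔ + √(110 + 1000)/10))*15 = (-19 + (-⅔ + √1110/10))*15 = (-59/3 + √1110/10)*15 = -295 + 3*√1110/2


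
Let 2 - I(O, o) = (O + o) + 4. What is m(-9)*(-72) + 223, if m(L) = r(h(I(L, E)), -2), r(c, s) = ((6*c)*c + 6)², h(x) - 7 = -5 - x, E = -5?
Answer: -26440769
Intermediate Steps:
I(O, o) = -2 - O - o (I(O, o) = 2 - ((O + o) + 4) = 2 - (4 + O + o) = 2 + (-4 - O - o) = -2 - O - o)
h(x) = 2 - x (h(x) = 7 + (-5 - x) = 2 - x)
r(c, s) = (6 + 6*c²)² (r(c, s) = (6*c² + 6)² = (6 + 6*c²)²)
m(L) = 36*(1 + (-1 + L)²)² (m(L) = 36*(1 + (2 - (-2 - L - 1*(-5)))²)² = 36*(1 + (2 - (-2 - L + 5))²)² = 36*(1 + (2 - (3 - L))²)² = 36*(1 + (2 + (-3 + L))²)² = 36*(1 + (-1 + L)²)²)
m(-9)*(-72) + 223 = (36*(1 + (-1 - 9)²)²)*(-72) + 223 = (36*(1 + (-10)²)²)*(-72) + 223 = (36*(1 + 100)²)*(-72) + 223 = (36*101²)*(-72) + 223 = (36*10201)*(-72) + 223 = 367236*(-72) + 223 = -26440992 + 223 = -26440769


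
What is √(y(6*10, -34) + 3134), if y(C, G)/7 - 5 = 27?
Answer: √3358 ≈ 57.948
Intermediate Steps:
y(C, G) = 224 (y(C, G) = 35 + 7*27 = 35 + 189 = 224)
√(y(6*10, -34) + 3134) = √(224 + 3134) = √3358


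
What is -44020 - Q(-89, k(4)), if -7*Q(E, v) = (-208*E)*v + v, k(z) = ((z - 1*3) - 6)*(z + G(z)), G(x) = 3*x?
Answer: -1789180/7 ≈ -2.5560e+5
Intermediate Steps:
k(z) = 4*z*(-9 + z) (k(z) = ((z - 1*3) - 6)*(z + 3*z) = ((z - 3) - 6)*(4*z) = ((-3 + z) - 6)*(4*z) = (-9 + z)*(4*z) = 4*z*(-9 + z))
Q(E, v) = -v/7 + 208*E*v/7 (Q(E, v) = -((-208*E)*v + v)/7 = -(-208*E*v + v)/7 = -(v - 208*E*v)/7 = -v/7 + 208*E*v/7)
-44020 - Q(-89, k(4)) = -44020 - 4*4*(-9 + 4)*(-1 + 208*(-89))/7 = -44020 - 4*4*(-5)*(-1 - 18512)/7 = -44020 - (-80)*(-18513)/7 = -44020 - 1*1481040/7 = -44020 - 1481040/7 = -1789180/7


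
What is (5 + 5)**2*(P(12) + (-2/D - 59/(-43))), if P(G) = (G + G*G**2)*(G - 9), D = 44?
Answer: 246968750/473 ≈ 5.2213e+5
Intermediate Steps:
P(G) = (-9 + G)*(G + G**3) (P(G) = (G + G**3)*(-9 + G) = (-9 + G)*(G + G**3))
(5 + 5)**2*(P(12) + (-2/D - 59/(-43))) = (5 + 5)**2*(12*(-9 + 12 + 12**3 - 9*12**2) + (-2/44 - 59/(-43))) = 10**2*(12*(-9 + 12 + 1728 - 9*144) + (-2*1/44 - 59*(-1/43))) = 100*(12*(-9 + 12 + 1728 - 1296) + (-1/22 + 59/43)) = 100*(12*435 + 1255/946) = 100*(5220 + 1255/946) = 100*(4939375/946) = 246968750/473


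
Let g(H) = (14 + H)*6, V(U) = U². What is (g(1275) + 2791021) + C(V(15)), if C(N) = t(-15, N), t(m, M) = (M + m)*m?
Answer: 2795605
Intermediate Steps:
t(m, M) = m*(M + m)
C(N) = 225 - 15*N (C(N) = -15*(N - 15) = -15*(-15 + N) = 225 - 15*N)
g(H) = 84 + 6*H
(g(1275) + 2791021) + C(V(15)) = ((84 + 6*1275) + 2791021) + (225 - 15*15²) = ((84 + 7650) + 2791021) + (225 - 15*225) = (7734 + 2791021) + (225 - 3375) = 2798755 - 3150 = 2795605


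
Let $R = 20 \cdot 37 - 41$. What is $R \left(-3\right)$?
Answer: $-2097$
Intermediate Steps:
$R = 699$ ($R = 740 - 41 = 699$)
$R \left(-3\right) = 699 \left(-3\right) = -2097$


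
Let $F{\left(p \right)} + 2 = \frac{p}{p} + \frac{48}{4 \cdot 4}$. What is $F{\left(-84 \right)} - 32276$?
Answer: $-32274$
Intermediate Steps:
$F{\left(p \right)} = 2$ ($F{\left(p \right)} = -2 + \left(\frac{p}{p} + \frac{48}{4 \cdot 4}\right) = -2 + \left(1 + \frac{48}{16}\right) = -2 + \left(1 + 48 \cdot \frac{1}{16}\right) = -2 + \left(1 + 3\right) = -2 + 4 = 2$)
$F{\left(-84 \right)} - 32276 = 2 - 32276 = -32274$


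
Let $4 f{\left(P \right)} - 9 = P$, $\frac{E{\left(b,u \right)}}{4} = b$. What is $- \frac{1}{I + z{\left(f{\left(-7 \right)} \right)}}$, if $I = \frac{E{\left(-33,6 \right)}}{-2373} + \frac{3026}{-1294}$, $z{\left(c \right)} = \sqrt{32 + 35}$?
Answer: $- \frac{597916745755}{16183391808618} - \frac{261915697729 \sqrt{67}}{16183391808618} \approx -0.16942$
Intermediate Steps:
$E{\left(b,u \right)} = 4 b$
$f{\left(P \right)} = \frac{9}{4} + \frac{P}{4}$
$z{\left(c \right)} = \sqrt{67}$
$I = - \frac{1168315}{511777}$ ($I = \frac{4 \left(-33\right)}{-2373} + \frac{3026}{-1294} = \left(-132\right) \left(- \frac{1}{2373}\right) + 3026 \left(- \frac{1}{1294}\right) = \frac{44}{791} - \frac{1513}{647} = - \frac{1168315}{511777} \approx -2.2829$)
$- \frac{1}{I + z{\left(f{\left(-7 \right)} \right)}} = - \frac{1}{- \frac{1168315}{511777} + \sqrt{67}}$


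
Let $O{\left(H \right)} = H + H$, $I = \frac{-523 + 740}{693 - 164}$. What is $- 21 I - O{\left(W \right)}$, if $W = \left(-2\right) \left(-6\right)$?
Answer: $- \frac{17253}{529} \approx -32.614$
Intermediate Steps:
$W = 12$
$I = \frac{217}{529} \approx 0.41021$
$O{\left(H \right)} = 2 H$
$- 21 I - O{\left(W \right)} = \left(-21\right) \frac{217}{529} - 2 \cdot 12 = - \frac{4557}{529} - 24 = - \frac{17253}{529}$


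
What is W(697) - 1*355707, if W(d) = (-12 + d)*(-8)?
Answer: -361187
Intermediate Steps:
W(d) = 96 - 8*d
W(697) - 1*355707 = (96 - 8*697) - 1*355707 = (96 - 5576) - 355707 = -5480 - 355707 = -361187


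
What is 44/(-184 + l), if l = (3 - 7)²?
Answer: -11/42 ≈ -0.26190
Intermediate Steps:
l = 16 (l = (-4)² = 16)
44/(-184 + l) = 44/(-184 + 16) = 44/(-168) = 44*(-1/168) = -11/42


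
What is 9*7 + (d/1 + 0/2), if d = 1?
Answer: 64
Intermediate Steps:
9*7 + (d/1 + 0/2) = 9*7 + (1/1 + 0/2) = 63 + (1*1 + 0*(½)) = 63 + (1 + 0) = 63 + 1 = 64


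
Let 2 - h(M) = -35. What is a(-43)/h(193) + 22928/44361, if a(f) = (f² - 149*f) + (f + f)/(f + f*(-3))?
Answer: 367048391/1641357 ≈ 223.63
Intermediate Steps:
h(M) = 37 (h(M) = 2 - 1*(-35) = 2 + 35 = 37)
a(f) = -1 + f² - 149*f (a(f) = (f² - 149*f) + (2*f)/(f - 3*f) = (f² - 149*f) + (2*f)/((-2*f)) = (f² - 149*f) + (2*f)*(-1/(2*f)) = (f² - 149*f) - 1 = -1 + f² - 149*f)
a(-43)/h(193) + 22928/44361 = (-1 + (-43)² - 149*(-43))/37 + 22928/44361 = (-1 + 1849 + 6407)*(1/37) + 22928*(1/44361) = 8255*(1/37) + 22928/44361 = 8255/37 + 22928/44361 = 367048391/1641357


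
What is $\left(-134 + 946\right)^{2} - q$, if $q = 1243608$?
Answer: $-584264$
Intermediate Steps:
$\left(-134 + 946\right)^{2} - q = \left(-134 + 946\right)^{2} - 1243608 = 812^{2} - 1243608 = 659344 - 1243608 = -584264$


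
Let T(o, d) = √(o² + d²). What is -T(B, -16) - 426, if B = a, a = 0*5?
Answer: -442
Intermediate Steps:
a = 0
B = 0
T(o, d) = √(d² + o²)
-T(B, -16) - 426 = -√((-16)² + 0²) - 426 = -√(256 + 0) - 426 = -√256 - 426 = -1*16 - 426 = -16 - 426 = -442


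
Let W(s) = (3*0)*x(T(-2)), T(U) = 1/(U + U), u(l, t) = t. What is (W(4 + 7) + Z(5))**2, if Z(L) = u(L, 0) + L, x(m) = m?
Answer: 25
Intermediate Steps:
T(U) = 1/(2*U)
W(s) = 0 (W(s) = (3*0)*((1/2)/(-2)) = 0*((1/2)*(-1/2)) = 0*(-1/4) = 0)
Z(L) = L (Z(L) = 0 + L = L)
(W(4 + 7) + Z(5))**2 = (0 + 5)**2 = 5**2 = 25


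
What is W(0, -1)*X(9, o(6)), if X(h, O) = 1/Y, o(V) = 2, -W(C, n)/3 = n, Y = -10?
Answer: -3/10 ≈ -0.30000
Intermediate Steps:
W(C, n) = -3*n
X(h, O) = -⅒ (X(h, O) = 1/(-10) = -⅒)
W(0, -1)*X(9, o(6)) = -3*(-1)*(-⅒) = 3*(-⅒) = -3/10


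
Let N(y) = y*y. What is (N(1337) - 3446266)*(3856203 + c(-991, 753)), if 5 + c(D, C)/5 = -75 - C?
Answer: -6389363874486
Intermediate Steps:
c(D, C) = -400 - 5*C (c(D, C) = -25 + 5*(-75 - C) = -25 + (-375 - 5*C) = -400 - 5*C)
N(y) = y²
(N(1337) - 3446266)*(3856203 + c(-991, 753)) = (1337² - 3446266)*(3856203 + (-400 - 5*753)) = (1787569 - 3446266)*(3856203 + (-400 - 3765)) = -1658697*(3856203 - 4165) = -1658697*3852038 = -6389363874486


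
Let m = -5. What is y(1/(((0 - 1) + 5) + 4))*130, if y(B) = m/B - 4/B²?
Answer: -38480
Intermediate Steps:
y(B) = -5/B - 4/B²
y(1/(((0 - 1) + 5) + 4))*130 = ((-4 - 5/(((0 - 1) + 5) + 4))/(1/(((0 - 1) + 5) + 4))²)*130 = ((-4 - 5/((-1 + 5) + 4))/(1/((-1 + 5) + 4))²)*130 = ((-4 - 5/(4 + 4))/(1/(4 + 4))²)*130 = ((-4 - 5/8)/(1/8)²)*130 = ((-4 - 5*⅛)/8⁻²)*130 = (64*(-4 - 5/8))*130 = (64*(-37/8))*130 = -296*130 = -38480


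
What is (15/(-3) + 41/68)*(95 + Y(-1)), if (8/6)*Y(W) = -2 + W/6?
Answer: -223353/544 ≈ -410.58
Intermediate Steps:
Y(W) = -3/2 + W/8 (Y(W) = 3*(-2 + W/6)/4 = -3/2 + W/8)
(15/(-3) + 41/68)*(95 + Y(-1)) = (15/(-3) + 41/68)*(95 + (-3/2 + (1/8)*(-1))) = (15*(-1/3) + 41*(1/68))*(95 + (-3/2 - 1/8)) = (-5 + 41/68)*(95 - 13/8) = -299/68*747/8 = -223353/544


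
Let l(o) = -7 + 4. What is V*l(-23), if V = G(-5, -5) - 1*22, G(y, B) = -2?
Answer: 72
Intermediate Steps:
l(o) = -3
V = -24 (V = -2 - 1*22 = -2 - 22 = -24)
V*l(-23) = -24*(-3) = 72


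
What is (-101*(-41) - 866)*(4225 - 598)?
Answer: 11878425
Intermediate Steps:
(-101*(-41) - 866)*(4225 - 598) = (4141 - 866)*3627 = 3275*3627 = 11878425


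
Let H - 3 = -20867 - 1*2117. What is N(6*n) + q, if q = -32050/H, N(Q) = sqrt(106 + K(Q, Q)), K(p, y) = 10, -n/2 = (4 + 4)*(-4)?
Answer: 32050/22981 + 2*sqrt(29) ≈ 12.165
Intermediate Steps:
n = 64 (n = -2*(4 + 4)*(-4) = -16*(-4) = -2*(-32) = 64)
H = -22981 (H = 3 + (-20867 - 1*2117) = 3 + (-20867 - 2117) = 3 - 22984 = -22981)
N(Q) = 2*sqrt(29) (N(Q) = sqrt(106 + 10) = sqrt(116) = 2*sqrt(29))
q = 32050/22981 (q = -32050/(-22981) = -32050*(-1/22981) = 32050/22981 ≈ 1.3946)
N(6*n) + q = 2*sqrt(29) + 32050/22981 = 32050/22981 + 2*sqrt(29)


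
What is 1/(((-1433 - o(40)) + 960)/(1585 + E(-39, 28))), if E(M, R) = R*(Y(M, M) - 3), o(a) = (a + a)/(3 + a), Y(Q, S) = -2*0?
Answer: -64543/20419 ≈ -3.1609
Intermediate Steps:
Y(Q, S) = 0
o(a) = 2*a/(3 + a) (o(a) = (2*a)/(3 + a) = 2*a/(3 + a))
E(M, R) = -3*R (E(M, R) = R*(0 - 3) = R*(-3) = -3*R)
1/(((-1433 - o(40)) + 960)/(1585 + E(-39, 28))) = 1/(((-1433 - 2*40/(3 + 40)) + 960)/(1585 - 3*28)) = 1/(((-1433 - 2*40/43) + 960)/(1585 - 84)) = 1/(((-1433 - 2*40/43) + 960)/1501) = 1/(((-1433 - 1*80/43) + 960)*(1/1501)) = 1/(((-1433 - 80/43) + 960)*(1/1501)) = 1/((-61699/43 + 960)*(1/1501)) = 1/(-20419/43*1/1501) = 1/(-20419/64543) = -64543/20419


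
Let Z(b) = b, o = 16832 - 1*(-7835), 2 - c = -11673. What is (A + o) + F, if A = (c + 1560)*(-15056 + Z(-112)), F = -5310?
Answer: -200729123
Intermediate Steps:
c = 11675 (c = 2 - 1*(-11673) = 2 + 11673 = 11675)
o = 24667 (o = 16832 + 7835 = 24667)
A = -200748480 (A = (11675 + 1560)*(-15056 - 112) = 13235*(-15168) = -200748480)
(A + o) + F = (-200748480 + 24667) - 5310 = -200723813 - 5310 = -200729123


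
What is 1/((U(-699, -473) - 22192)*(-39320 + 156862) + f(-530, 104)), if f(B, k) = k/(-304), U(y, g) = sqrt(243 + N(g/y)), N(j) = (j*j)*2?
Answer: -1840395084151166910/4800653594614210347137765809 - 118641722952*sqrt(119177501)/4800653594614210347137765809 ≈ -3.8363e-10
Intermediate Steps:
N(j) = 2*j**2 (N(j) = j**2*2 = 2*j**2)
U(y, g) = sqrt(243 + 2*g**2/y**2) (U(y, g) = sqrt(243 + 2*(g/y)**2) = sqrt(243 + 2*(g**2/y**2)) = sqrt(243 + 2*g**2/y**2))
f(B, k) = -k/304 (f(B, k) = k*(-1/304) = -k/304)
1/((U(-699, -473) - 22192)*(-39320 + 156862) + f(-530, 104)) = 1/((sqrt(243 + 2*(-473)**2/(-699)**2) - 22192)*(-39320 + 156862) - 1/304*104) = 1/((sqrt(243 + 2*223729*(1/488601)) - 22192)*117542 - 13/38) = 1/((sqrt(243 + 447458/488601) - 22192)*117542 - 13/38) = 1/((sqrt(119177501/488601) - 22192)*117542 - 13/38) = 1/((sqrt(119177501)/699 - 22192)*117542 - 13/38) = 1/((-22192 + sqrt(119177501)/699)*117542 - 13/38) = 1/((-2608492064 + 117542*sqrt(119177501)/699) - 13/38) = 1/(-99122698445/38 + 117542*sqrt(119177501)/699)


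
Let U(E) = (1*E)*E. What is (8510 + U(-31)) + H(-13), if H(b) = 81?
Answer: 9552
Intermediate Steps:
U(E) = E² (U(E) = E*E = E²)
(8510 + U(-31)) + H(-13) = (8510 + (-31)²) + 81 = (8510 + 961) + 81 = 9471 + 81 = 9552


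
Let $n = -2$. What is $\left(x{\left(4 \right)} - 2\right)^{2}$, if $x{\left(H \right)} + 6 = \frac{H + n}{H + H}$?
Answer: $\frac{961}{16} \approx 60.063$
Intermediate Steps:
$x{\left(H \right)} = -6 + \frac{-2 + H}{2 H}$ ($x{\left(H \right)} = -6 + \frac{H - 2}{H + H} = -6 + \frac{-2 + H}{2 H}$)
$\left(x{\left(4 \right)} - 2\right)^{2} = \left(\left(- \frac{11}{2} - \frac{1}{4}\right) - 2\right)^{2} = \left(- \frac{23}{4} - 2\right)^{2} = \left(- \frac{31}{4}\right)^{2} = \frac{961}{16}$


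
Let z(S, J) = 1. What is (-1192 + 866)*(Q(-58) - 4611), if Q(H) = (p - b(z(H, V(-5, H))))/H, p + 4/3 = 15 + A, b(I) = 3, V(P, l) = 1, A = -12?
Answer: 130776530/87 ≈ 1.5032e+6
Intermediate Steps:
p = 5/3 (p = -4/3 + (15 - 12) = -4/3 + 3 = 5/3 ≈ 1.6667)
Q(H) = -4/(3*H) (Q(H) = (5/3 - 1*3)/H = (5/3 - 3)/H = -4/(3*H))
(-1192 + 866)*(Q(-58) - 4611) = (-1192 + 866)*(-4/3/(-58) - 4611) = -326*(-4/3*(-1/58) - 4611) = -326*(2/87 - 4611) = -326*(-401155/87) = 130776530/87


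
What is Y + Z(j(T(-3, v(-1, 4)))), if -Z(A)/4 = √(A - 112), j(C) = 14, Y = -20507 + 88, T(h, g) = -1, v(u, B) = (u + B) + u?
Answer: -20419 - 28*I*√2 ≈ -20419.0 - 39.598*I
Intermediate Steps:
v(u, B) = B + 2*u (v(u, B) = (B + u) + u = B + 2*u)
Y = -20419
Z(A) = -4*√(-112 + A) (Z(A) = -4*√(A - 112) = -4*√(-112 + A))
Y + Z(j(T(-3, v(-1, 4)))) = -20419 - 4*√(-112 + 14) = -20419 - 28*I*√2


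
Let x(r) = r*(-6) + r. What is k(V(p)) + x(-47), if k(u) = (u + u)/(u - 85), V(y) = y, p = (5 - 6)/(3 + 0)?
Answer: 30081/128 ≈ 235.01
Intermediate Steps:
p = -⅓ (p = -1/3 = -1*⅓ = -⅓ ≈ -0.33333)
x(r) = -5*r (x(r) = -6*r + r = -5*r)
k(u) = 2*u/(-85 + u) (k(u) = (2*u)/(-85 + u) = 2*u/(-85 + u))
k(V(p)) + x(-47) = 2*(-⅓)/(-85 - ⅓) - 5*(-47) = 2*(-⅓)/(-256/3) + 235 = 2*(-⅓)*(-3/256) + 235 = 1/128 + 235 = 30081/128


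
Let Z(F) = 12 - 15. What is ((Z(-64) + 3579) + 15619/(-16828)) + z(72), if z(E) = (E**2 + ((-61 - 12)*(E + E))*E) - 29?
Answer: -12589597743/16828 ≈ -7.4813e+5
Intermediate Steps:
Z(F) = -3
z(E) = -29 - 145*E**2 (z(E) = (E**2 + (-146*E)*E) - 29 = (E**2 - 146*E**2) - 29 = -145*E**2 - 29 = -29 - 145*E**2)
((Z(-64) + 3579) + 15619/(-16828)) + z(72) = ((-3 + 3579) + 15619/(-16828)) + (-29 - 145*72**2) = (3576 + 15619*(-1/16828)) + (-29 - 145*5184) = (3576 - 15619/16828) + (-29 - 751680) = 60161309/16828 - 751709 = -12589597743/16828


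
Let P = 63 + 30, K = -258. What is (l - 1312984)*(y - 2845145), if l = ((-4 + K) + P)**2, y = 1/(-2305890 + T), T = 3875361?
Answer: 1911809076761961454/523157 ≈ 3.6544e+12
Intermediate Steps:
P = 93
y = 1/1569471 (y = 1/(-2305890 + 3875361) = 1/1569471 ≈ 6.3716e-7)
l = 28561 (l = ((-4 - 258) + 93)**2 = (-262 + 93)**2 = (-169)**2 = 28561)
(l - 1312984)*(y - 2845145) = (28561 - 1312984)*(1/1569471 - 2845145) = -1284423*(-4465372568294/1569471) = 1911809076761961454/523157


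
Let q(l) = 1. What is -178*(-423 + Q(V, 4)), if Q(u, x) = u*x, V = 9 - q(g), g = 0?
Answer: 69598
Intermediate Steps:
V = 8 (V = 9 - 1*1 = 9 - 1 = 8)
-178*(-423 + Q(V, 4)) = -178*(-423 + 8*4) = -178*(-423 + 32) = -178*(-391) = 69598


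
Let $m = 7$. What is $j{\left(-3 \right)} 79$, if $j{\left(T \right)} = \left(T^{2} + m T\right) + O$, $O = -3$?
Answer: $-1185$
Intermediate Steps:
$j{\left(T \right)} = -3 + T^{2} + 7 T$ ($j{\left(T \right)} = \left(T^{2} + 7 T\right) - 3 = -3 + T^{2} + 7 T$)
$j{\left(-3 \right)} 79 = \left(-3 + \left(-3\right)^{2} + 7 \left(-3\right)\right) 79 = \left(-3 + 9 - 21\right) 79 = \left(-15\right) 79 = -1185$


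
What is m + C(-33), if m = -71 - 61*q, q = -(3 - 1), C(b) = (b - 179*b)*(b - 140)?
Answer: -1016151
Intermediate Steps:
C(b) = -178*b*(-140 + b) (C(b) = (-178*b)*(-140 + b) = -178*b*(-140 + b))
q = -2 (q = -1*2 = -2)
m = 51 (m = -71 - 61*(-2) = -71 + 122 = 51)
m + C(-33) = 51 + 178*(-33)*(140 - 1*(-33)) = 51 + 178*(-33)*(140 + 33) = 51 + 178*(-33)*173 = 51 - 1016202 = -1016151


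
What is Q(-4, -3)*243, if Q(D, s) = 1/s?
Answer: -81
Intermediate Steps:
Q(-4, -3)*243 = 243/(-3) = -⅓*243 = -81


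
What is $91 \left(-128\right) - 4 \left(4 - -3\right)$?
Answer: $-11676$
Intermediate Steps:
$91 \left(-128\right) - 4 \left(4 - -3\right) = -11648 - 4 \left(4 + \left(-1 + 4\right)\right) = -11648 - 4 \left(4 + 3\right) = -11648 - 28 = -11676$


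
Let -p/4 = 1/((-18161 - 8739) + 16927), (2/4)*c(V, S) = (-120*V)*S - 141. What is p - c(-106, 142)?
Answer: -36024450650/9973 ≈ -3.6122e+6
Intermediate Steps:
c(V, S) = -282 - 240*S*V (c(V, S) = 2*((-120*V)*S - 141) = 2*(-120*S*V - 141) = 2*(-141 - 120*S*V) = -282 - 240*S*V)
p = 4/9973 (p = -4/((-18161 - 8739) + 16927) = -4/(-26900 + 16927) = -4/(-9973) = -4*(-1/9973) = 4/9973 ≈ 0.00040108)
p - c(-106, 142) = 4/9973 - (-282 - 240*142*(-106)) = 4/9973 - (-282 + 3612480) = 4/9973 - 1*3612198 = 4/9973 - 3612198 = -36024450650/9973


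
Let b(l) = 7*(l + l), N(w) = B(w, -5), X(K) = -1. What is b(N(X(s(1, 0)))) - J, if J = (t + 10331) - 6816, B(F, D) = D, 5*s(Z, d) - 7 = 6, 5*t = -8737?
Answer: -9188/5 ≈ -1837.6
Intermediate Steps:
t = -8737/5 (t = (⅕)*(-8737) = -8737/5 ≈ -1747.4)
s(Z, d) = 13/5 (s(Z, d) = 7/5 + (⅕)*6 = 7/5 + 6/5 = 13/5)
N(w) = -5
J = 8838/5 (J = (-8737/5 + 10331) - 6816 = 42918/5 - 6816 = 8838/5 ≈ 1767.6)
b(l) = 14*l (b(l) = 7*(2*l) = 14*l)
b(N(X(s(1, 0)))) - J = 14*(-5) - 1*8838/5 = -70 - 8838/5 = -9188/5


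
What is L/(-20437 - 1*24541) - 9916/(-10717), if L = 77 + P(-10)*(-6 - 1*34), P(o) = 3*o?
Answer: 432316239/482029226 ≈ 0.89687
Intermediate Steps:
L = 1277 (L = 77 + (3*(-10))*(-6 - 1*34) = 77 - 30*(-6 - 34) = 77 - 30*(-40) = 77 + 1200 = 1277)
L/(-20437 - 1*24541) - 9916/(-10717) = 1277/(-20437 - 1*24541) - 9916/(-10717) = 1277/(-20437 - 24541) - 9916*(-1/10717) = 1277/(-44978) + 9916/10717 = 1277*(-1/44978) + 9916/10717 = -1277/44978 + 9916/10717 = 432316239/482029226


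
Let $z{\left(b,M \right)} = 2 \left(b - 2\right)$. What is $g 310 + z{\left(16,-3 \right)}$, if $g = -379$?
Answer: $-117462$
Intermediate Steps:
$z{\left(b,M \right)} = -4 + 2 b$ ($z{\left(b,M \right)} = 2 \left(-2 + b\right) = -4 + 2 b$)
$g 310 + z{\left(16,-3 \right)} = \left(-379\right) 310 + \left(-4 + 2 \cdot 16\right) = -117490 + \left(-4 + 32\right) = -117490 + 28 = -117462$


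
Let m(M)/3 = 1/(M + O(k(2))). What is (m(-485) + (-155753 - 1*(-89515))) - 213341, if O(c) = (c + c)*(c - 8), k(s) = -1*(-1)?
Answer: -139509924/499 ≈ -2.7958e+5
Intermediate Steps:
k(s) = 1
O(c) = 2*c*(-8 + c) (O(c) = (2*c)*(-8 + c) = 2*c*(-8 + c))
m(M) = 3/(-14 + M) (m(M) = 3/(M + 2*1*(-8 + 1)) = 3/(M + 2*1*(-7)) = 3/(M - 14) = 3/(-14 + M))
(m(-485) + (-155753 - 1*(-89515))) - 213341 = (3/(-14 - 485) + (-155753 - 1*(-89515))) - 213341 = (3/(-499) + (-155753 + 89515)) - 213341 = (3*(-1/499) - 66238) - 213341 = (-3/499 - 66238) - 213341 = -33052765/499 - 213341 = -139509924/499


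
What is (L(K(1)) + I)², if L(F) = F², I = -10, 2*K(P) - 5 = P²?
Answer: 1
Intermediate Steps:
K(P) = 5/2 + P²/2
(L(K(1)) + I)² = ((5/2 + (½)*1²)² - 10)² = ((5/2 + (½)*1)² - 10)² = ((5/2 + ½)² - 10)² = (3² - 10)² = (9 - 10)² = (-1)² = 1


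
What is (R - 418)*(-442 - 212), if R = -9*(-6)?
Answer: 238056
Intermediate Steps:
R = 54
(R - 418)*(-442 - 212) = (54 - 418)*(-442 - 212) = -364*(-654) = 238056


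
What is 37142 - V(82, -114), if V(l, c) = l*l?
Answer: 30418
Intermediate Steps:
V(l, c) = l**2
37142 - V(82, -114) = 37142 - 1*82**2 = 37142 - 1*6724 = 37142 - 6724 = 30418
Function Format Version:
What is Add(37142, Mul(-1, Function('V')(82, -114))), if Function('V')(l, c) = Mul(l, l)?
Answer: 30418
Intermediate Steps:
Function('V')(l, c) = Pow(l, 2)
Add(37142, Mul(-1, Function('V')(82, -114))) = Add(37142, Mul(-1, Pow(82, 2))) = Add(37142, Mul(-1, 6724)) = Add(37142, -6724) = 30418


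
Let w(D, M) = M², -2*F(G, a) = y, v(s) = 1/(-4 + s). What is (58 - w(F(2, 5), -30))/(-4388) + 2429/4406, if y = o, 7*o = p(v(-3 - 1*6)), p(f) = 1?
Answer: 1796038/2416691 ≈ 0.74318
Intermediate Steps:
o = ⅐ (o = (⅐)*1 = ⅐ ≈ 0.14286)
y = ⅐ ≈ 0.14286
F(G, a) = -1/14 (F(G, a) = -½*⅐ = -1/14)
(58 - w(F(2, 5), -30))/(-4388) + 2429/4406 = (58 - 1*(-30)²)/(-4388) + 2429/4406 = (58 - 1*900)*(-1/4388) + 2429*(1/4406) = (58 - 900)*(-1/4388) + 2429/4406 = -842*(-1/4388) + 2429/4406 = 421/2194 + 2429/4406 = 1796038/2416691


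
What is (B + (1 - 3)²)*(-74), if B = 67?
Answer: -5254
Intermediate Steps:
(B + (1 - 3)²)*(-74) = (67 + (1 - 3)²)*(-74) = (67 + (-2)²)*(-74) = (67 + 4)*(-74) = 71*(-74) = -5254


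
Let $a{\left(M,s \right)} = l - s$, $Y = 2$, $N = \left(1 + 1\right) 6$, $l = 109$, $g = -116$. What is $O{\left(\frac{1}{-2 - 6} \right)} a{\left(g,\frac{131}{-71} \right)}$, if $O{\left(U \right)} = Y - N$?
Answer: $- \frac{78700}{71} \approx -1108.5$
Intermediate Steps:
$N = 12$ ($N = 2 \cdot 6 = 12$)
$O{\left(U \right)} = -10$ ($O{\left(U \right)} = 2 - 12 = -10$)
$a{\left(M,s \right)} = 109 - s$
$O{\left(\frac{1}{-2 - 6} \right)} a{\left(g,\frac{131}{-71} \right)} = - 10 \left(109 - \frac{131}{-71}\right) = - 10 \left(109 - 131 \left(- \frac{1}{71}\right)\right) = - 10 \left(109 - - \frac{131}{71}\right) = - 10 \left(109 + \frac{131}{71}\right) = \left(-10\right) \frac{7870}{71} = - \frac{78700}{71}$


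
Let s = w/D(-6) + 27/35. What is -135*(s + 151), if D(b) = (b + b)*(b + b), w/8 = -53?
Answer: -281283/14 ≈ -20092.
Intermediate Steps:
w = -424 (w = 8*(-53) = -424)
D(b) = 4*b² (D(b) = (2*b)*(2*b) = 4*b²)
s = -1369/630 (s = -424/(4*(-6)²) + 27/35 = -424/(4*36) + 27*(1/35) = -424/144 + 27/35 = -424*1/144 + 27/35 = -53/18 + 27/35 = -1369/630 ≈ -2.1730)
-135*(s + 151) = -135*(-1369/630 + 151) = -135*93761/630 = -281283/14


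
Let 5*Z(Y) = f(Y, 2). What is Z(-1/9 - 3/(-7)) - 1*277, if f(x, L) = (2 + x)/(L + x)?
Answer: -1384/5 ≈ -276.80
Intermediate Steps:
f(x, L) = (2 + x)/(L + x)
Z(Y) = 1/5 (Z(Y) = ((2 + Y)/(2 + Y))/5 = (1/5)*1 = 1/5)
Z(-1/9 - 3/(-7)) - 1*277 = 1/5 - 1*277 = 1/5 - 277 = -1384/5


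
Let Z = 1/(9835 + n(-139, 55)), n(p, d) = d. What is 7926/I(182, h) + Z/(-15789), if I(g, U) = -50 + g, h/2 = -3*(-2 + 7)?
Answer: 51569597597/858842655 ≈ 60.045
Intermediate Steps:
h = -30 (h = 2*(-3*(-2 + 7)) = 2*(-3*5) = 2*(-15) = -30)
Z = 1/9890 (Z = 1/(9835 + 55) = 1/9890 ≈ 0.00010111)
7926/I(182, h) + Z/(-15789) = 7926/(-50 + 182) + (1/9890)/(-15789) = 7926/132 + (1/9890)*(-1/15789) = 7926*(1/132) - 1/156153210 = 1321/22 - 1/156153210 = 51569597597/858842655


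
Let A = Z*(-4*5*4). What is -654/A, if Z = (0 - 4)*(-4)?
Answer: 327/640 ≈ 0.51094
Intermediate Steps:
Z = 16 (Z = -4*(-4) = 16)
A = -1280 (A = 16*(-4*5*4) = 16*(-20*4) = 16*(-80) = -1280)
-654/A = -654/(-1280) = -654*(-1/1280) = 327/640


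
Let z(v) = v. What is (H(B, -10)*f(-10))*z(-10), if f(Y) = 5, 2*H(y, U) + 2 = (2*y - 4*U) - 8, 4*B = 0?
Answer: -750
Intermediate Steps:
B = 0 (B = (¼)*0 = 0)
H(y, U) = -5 + y - 2*U (H(y, U) = -1 + ((2*y - 4*U) - 8)/2 = -1 + ((-4*U + 2*y) - 8)/2 = -1 + (-8 - 4*U + 2*y)/2 = -1 + (-4 + y - 2*U) = -5 + y - 2*U)
(H(B, -10)*f(-10))*z(-10) = ((-5 + 0 - 2*(-10))*5)*(-10) = ((-5 + 0 + 20)*5)*(-10) = (15*5)*(-10) = 75*(-10) = -750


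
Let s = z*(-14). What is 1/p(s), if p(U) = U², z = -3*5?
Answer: 1/44100 ≈ 2.2676e-5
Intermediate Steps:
z = -15
s = 210 (s = -15*(-14) = 210)
1/p(s) = 1/(210²) = 1/44100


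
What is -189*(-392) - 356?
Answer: 73732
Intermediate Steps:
-189*(-392) - 356 = 74088 - 356 = 73732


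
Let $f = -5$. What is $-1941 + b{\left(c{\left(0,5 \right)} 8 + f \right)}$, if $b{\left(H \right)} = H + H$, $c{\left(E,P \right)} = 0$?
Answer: $-1951$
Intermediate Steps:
$b{\left(H \right)} = 2 H$
$-1941 + b{\left(c{\left(0,5 \right)} 8 + f \right)} = -1941 + 2 \left(0 \cdot 8 - 5\right) = -1941 + 2 \left(0 - 5\right) = -1941 + 2 \left(-5\right) = -1941 - 10 = -1951$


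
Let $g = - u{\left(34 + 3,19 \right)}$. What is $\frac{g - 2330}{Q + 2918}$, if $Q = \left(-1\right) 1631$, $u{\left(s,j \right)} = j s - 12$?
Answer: $- \frac{1007}{429} \approx -2.3473$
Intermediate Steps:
$u{\left(s,j \right)} = -12 + j s$
$Q = -1631$
$g = -691$ ($g = - (-12 + 19 \left(34 + 3\right)) = - (-12 + 19 \cdot 37) = - (-12 + 703) = \left(-1\right) 691 = -691$)
$\frac{g - 2330}{Q + 2918} = \frac{-691 - 2330}{-1631 + 2918} = - \frac{3021}{1287} = \left(-3021\right) \frac{1}{1287} = - \frac{1007}{429}$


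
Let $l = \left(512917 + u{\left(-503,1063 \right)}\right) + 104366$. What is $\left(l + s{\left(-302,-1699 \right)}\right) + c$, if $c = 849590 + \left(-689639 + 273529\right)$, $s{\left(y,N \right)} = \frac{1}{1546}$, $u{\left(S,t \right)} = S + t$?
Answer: $\frac{1625345359}{1546} \approx 1.0513 \cdot 10^{6}$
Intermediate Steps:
$s{\left(y,N \right)} = \frac{1}{1546}$
$c = 433480$ ($c = 849590 - 416110 = 433480$)
$l = 617843$ ($l = \left(512917 + \left(-503 + 1063\right)\right) + 104366 = \left(512917 + 560\right) + 104366 = 513477 + 104366 = 617843$)
$\left(l + s{\left(-302,-1699 \right)}\right) + c = \left(617843 + \frac{1}{1546}\right) + 433480 = \frac{955185279}{1546} + 433480 = \frac{1625345359}{1546}$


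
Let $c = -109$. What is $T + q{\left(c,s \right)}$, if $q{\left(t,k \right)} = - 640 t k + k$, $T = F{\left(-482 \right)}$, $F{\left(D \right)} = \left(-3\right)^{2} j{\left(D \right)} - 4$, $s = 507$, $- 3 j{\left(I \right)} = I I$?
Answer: $34671851$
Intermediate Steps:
$j{\left(I \right)} = - \frac{I^{2}}{3}$ ($j{\left(I \right)} = - \frac{I I}{3} = - \frac{I^{2}}{3}$)
$F{\left(D \right)} = -4 - 3 D^{2}$ ($F{\left(D \right)} = \left(-3\right)^{2} \left(- \frac{D^{2}}{3}\right) - 4 = 9 \left(- \frac{D^{2}}{3}\right) - 4 = - 3 D^{2} - 4 = -4 - 3 D^{2}$)
$T = -696976$ ($T = -4 - 3 \left(-482\right)^{2} = -4 - 696972 = -696976$)
$q{\left(t,k \right)} = k - 640 k t$ ($q{\left(t,k \right)} = - 640 k t + k = k - 640 k t$)
$T + q{\left(c,s \right)} = -696976 + 507 \left(1 - -69760\right) = -696976 + 507 \left(1 + 69760\right) = -696976 + 507 \cdot 69761 = -696976 + 35368827 = 34671851$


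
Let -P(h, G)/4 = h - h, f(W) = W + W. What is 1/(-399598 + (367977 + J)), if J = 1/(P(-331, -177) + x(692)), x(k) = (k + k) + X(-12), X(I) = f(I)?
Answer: -1360/43004559 ≈ -3.1625e-5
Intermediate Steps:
f(W) = 2*W
X(I) = 2*I
P(h, G) = 0 (P(h, G) = -4*(h - h) = -4*0 = 0)
x(k) = -24 + 2*k (x(k) = (k + k) + 2*(-12) = 2*k - 24 = -24 + 2*k)
J = 1/1360 (J = 1/(0 + (-24 + 2*692)) = 1/(0 + (-24 + 1384)) = 1/(0 + 1360) = 1/1360 ≈ 0.00073529)
1/(-399598 + (367977 + J)) = 1/(-399598 + (367977 + 1/1360)) = 1/(-399598 + 500448721/1360) = 1/(-43004559/1360) = -1360/43004559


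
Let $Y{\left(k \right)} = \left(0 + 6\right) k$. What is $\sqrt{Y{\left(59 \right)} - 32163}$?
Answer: $i \sqrt{31809} \approx 178.35 i$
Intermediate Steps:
$Y{\left(k \right)} = 6 k$
$\sqrt{Y{\left(59 \right)} - 32163} = \sqrt{6 \cdot 59 - 32163} = \sqrt{354 - 32163} = \sqrt{-31809} = i \sqrt{31809}$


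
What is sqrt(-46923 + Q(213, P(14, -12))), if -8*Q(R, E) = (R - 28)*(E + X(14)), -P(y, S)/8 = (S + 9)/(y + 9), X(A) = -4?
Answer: I*sqrt(99144398)/46 ≈ 216.46*I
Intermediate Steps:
P(y, S) = -8*(9 + S)/(9 + y) (P(y, S) = -8*(S + 9)/(y + 9) = -8*(9 + S)/(9 + y))
Q(R, E) = -(-28 + R)*(-4 + E)/8 (Q(R, E) = -(R - 28)*(E - 4)/8 = -(-28 + R)*(-4 + E)/8)
sqrt(-46923 + Q(213, P(14, -12))) = sqrt(-46923 + (-14 + (1/2)*213 + 7*(8*(-9 - 1*(-12))/(9 + 14))/2 - 1/8*8*(-9 - 1*(-12))/(9 + 14)*213)) = sqrt(-46923 + (-14 + 213/2 + 7*(8*(-9 + 12)/23)/2 - 1/8*8*(-9 + 12)/23*213)) = sqrt(-46923 + (-14 + 213/2 + 7*(8*(1/23)*3)/2 - 1/8*8*(1/23)*3*213)) = sqrt(-46923 + (-14 + 213/2 + (7/2)*(24/23) - 1/8*24/23*213)) = sqrt(-46923 + (-14 + 213/2 + 84/23 - 639/23)) = sqrt(-46923 + 3145/46) = sqrt(-2155313/46) = I*sqrt(99144398)/46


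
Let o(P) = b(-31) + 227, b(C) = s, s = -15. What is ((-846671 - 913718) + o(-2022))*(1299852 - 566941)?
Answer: -1290053085247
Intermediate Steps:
b(C) = -15
o(P) = 212 (o(P) = -15 + 227 = 212)
((-846671 - 913718) + o(-2022))*(1299852 - 566941) = ((-846671 - 913718) + 212)*(1299852 - 566941) = (-1760389 + 212)*732911 = -1760177*732911 = -1290053085247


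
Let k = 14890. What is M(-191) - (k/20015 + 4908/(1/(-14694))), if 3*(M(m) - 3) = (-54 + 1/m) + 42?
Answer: 165418771483172/2293719 ≈ 7.2118e+7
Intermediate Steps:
M(m) = -1 + 1/(3*m) (M(m) = 3 + ((-54 + 1/m) + 42)/3 = 3 + (-12 + 1/m)/3 = 3 + (-4 + 1/(3*m)) = -1 + 1/(3*m))
M(-191) - (k/20015 + 4908/(1/(-14694))) = (1/3 - 1*(-191))/(-191) - (14890/20015 + 4908/(1/(-14694))) = -(1/3 + 191)/191 - (14890*(1/20015) + 4908/(-1/14694)) = -1/191*574/3 - (2978/4003 + 4908*(-14694)) = -574/573 - (2978/4003 - 72118152) = -574/573 - 1*(-288688959478/4003) = -574/573 + 288688959478/4003 = 165418771483172/2293719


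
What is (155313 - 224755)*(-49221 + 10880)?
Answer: 2662475722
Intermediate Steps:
(155313 - 224755)*(-49221 + 10880) = -69442*(-38341) = 2662475722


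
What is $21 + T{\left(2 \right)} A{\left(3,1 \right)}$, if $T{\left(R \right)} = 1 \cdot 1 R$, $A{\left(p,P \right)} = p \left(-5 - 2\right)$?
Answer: $-21$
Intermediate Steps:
$A{\left(p,P \right)} = - 7 p$ ($A{\left(p,P \right)} = p \left(-7\right) = - 7 p$)
$T{\left(R \right)} = R$ ($T{\left(R \right)} = 1 R = R$)
$21 + T{\left(2 \right)} A{\left(3,1 \right)} = 21 + 2 \left(\left(-7\right) 3\right) = 21 + 2 \left(-21\right) = 21 - 42 = -21$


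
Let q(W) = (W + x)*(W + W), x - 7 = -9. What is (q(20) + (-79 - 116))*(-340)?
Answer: -178500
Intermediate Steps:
x = -2 (x = 7 - 9 = -2)
q(W) = 2*W*(-2 + W) (q(W) = (W - 2)*(W + W) = (-2 + W)*(2*W) = 2*W*(-2 + W))
(q(20) + (-79 - 116))*(-340) = (2*20*(-2 + 20) + (-79 - 116))*(-340) = (2*20*18 - 195)*(-340) = (720 - 195)*(-340) = 525*(-340) = -178500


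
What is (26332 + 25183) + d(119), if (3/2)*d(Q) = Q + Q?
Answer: 155021/3 ≈ 51674.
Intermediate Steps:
d(Q) = 4*Q/3 (d(Q) = 2*(Q + Q)/3 = 2*(2*Q)/3 = 4*Q/3)
(26332 + 25183) + d(119) = (26332 + 25183) + (4/3)*119 = 51515 + 476/3 = 155021/3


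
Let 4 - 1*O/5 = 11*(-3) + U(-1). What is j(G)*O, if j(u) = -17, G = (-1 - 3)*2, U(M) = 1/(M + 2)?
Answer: -3060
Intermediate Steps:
U(M) = 1/(2 + M)
G = -8 (G = -4*2 = -8)
O = 180 (O = 20 - 5*(11*(-3) + 1/(2 - 1)) = 20 - 5*(-33 + 1/1) = 20 - 5*(-33 + 1) = 20 - 5*(-32) = 20 + 160 = 180)
j(G)*O = -17*180 = -3060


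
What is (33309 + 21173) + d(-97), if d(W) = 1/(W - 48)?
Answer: 7899889/145 ≈ 54482.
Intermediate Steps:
d(W) = 1/(-48 + W)
(33309 + 21173) + d(-97) = (33309 + 21173) + 1/(-48 - 97) = 54482 + 1/(-145) = 54482 - 1/145 = 7899889/145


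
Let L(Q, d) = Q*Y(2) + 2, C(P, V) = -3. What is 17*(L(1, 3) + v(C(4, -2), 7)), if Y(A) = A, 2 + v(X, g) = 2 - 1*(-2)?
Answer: 102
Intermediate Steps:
v(X, g) = 2 (v(X, g) = -2 + (2 - 1*(-2)) = -2 + (2 + 2) = -2 + 4 = 2)
L(Q, d) = 2 + 2*Q (L(Q, d) = Q*2 + 2 = 2*Q + 2 = 2 + 2*Q)
17*(L(1, 3) + v(C(4, -2), 7)) = 17*((2 + 2*1) + 2) = 17*((2 + 2) + 2) = 17*(4 + 2) = 17*6 = 102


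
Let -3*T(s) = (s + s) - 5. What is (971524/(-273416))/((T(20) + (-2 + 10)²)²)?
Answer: -2185929/1684857746 ≈ -0.0012974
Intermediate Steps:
T(s) = 5/3 - 2*s/3 (T(s) = -((s + s) - 5)/3 = -(2*s - 5)/3 = -(-5 + 2*s)/3 = 5/3 - 2*s/3)
(971524/(-273416))/((T(20) + (-2 + 10)²)²) = (971524/(-273416))/(((5/3 - ⅔*20) + (-2 + 10)²)²) = (971524*(-1/273416))/(((5/3 - 40/3) + 8²)²) = -242881/(68354*(-35/3 + 64)²) = -242881/(68354*((157/3)²)) = -242881/(68354*24649/9) = -242881/68354*9/24649 = -2185929/1684857746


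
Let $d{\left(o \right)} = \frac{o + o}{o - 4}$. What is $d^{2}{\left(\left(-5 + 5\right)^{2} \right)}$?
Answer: $0$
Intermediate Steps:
$d{\left(o \right)} = \frac{2 o}{-4 + o}$
$d^{2}{\left(\left(-5 + 5\right)^{2} \right)} = \left(\frac{2 \left(-5 + 5\right)^{2}}{-4 + \left(-5 + 5\right)^{2}}\right)^{2} = \left(\frac{2 \cdot 0^{2}}{-4 + 0^{2}}\right)^{2} = \left(2 \cdot 0 \frac{1}{-4 + 0}\right)^{2} = \left(2 \cdot 0 \frac{1}{-4}\right)^{2} = \left(2 \cdot 0 \left(- \frac{1}{4}\right)\right)^{2} = 0^{2} = 0$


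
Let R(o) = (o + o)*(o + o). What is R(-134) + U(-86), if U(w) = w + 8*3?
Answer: 71762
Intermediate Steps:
U(w) = 24 + w (U(w) = w + 24 = 24 + w)
R(o) = 4*o² (R(o) = (2*o)*(2*o) = 4*o²)
R(-134) + U(-86) = 4*(-134)² + (24 - 86) = 4*17956 - 62 = 71824 - 62 = 71762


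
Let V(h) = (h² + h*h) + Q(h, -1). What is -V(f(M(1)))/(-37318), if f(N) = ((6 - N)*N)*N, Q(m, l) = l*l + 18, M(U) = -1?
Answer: 117/37318 ≈ 0.0031352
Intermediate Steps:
Q(m, l) = 18 + l² (Q(m, l) = l² + 18 = 18 + l²)
f(N) = N²*(6 - N) (f(N) = (N*(6 - N))*N = N²*(6 - N))
V(h) = 19 + 2*h² (V(h) = (h² + h*h) + (18 + (-1)²) = (h² + h²) + (18 + 1) = 2*h² + 19 = 19 + 2*h²)
-V(f(M(1)))/(-37318) = -(19 + 2*((-1)²*(6 - 1*(-1)))²)/(-37318) = -(19 + 2*(1*(6 + 1))²)*(-1)/37318 = -(19 + 2*(1*7)²)*(-1)/37318 = -(19 + 2*7²)*(-1)/37318 = -(19 + 2*49)*(-1)/37318 = -(19 + 98)*(-1)/37318 = -117*(-1)/37318 = -1*(-117/37318) = 117/37318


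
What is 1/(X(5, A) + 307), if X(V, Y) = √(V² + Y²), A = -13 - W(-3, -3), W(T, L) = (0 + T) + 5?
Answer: 307/93999 - 5*√10/93999 ≈ 0.0030978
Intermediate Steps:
W(T, L) = 5 + T (W(T, L) = T + 5 = 5 + T)
A = -15 (A = -13 - (5 - 3) = -13 - 1*2 = -13 - 2 = -15)
1/(X(5, A) + 307) = 1/(√(5² + (-15)²) + 307) = 1/(√(25 + 225) + 307) = 1/(√250 + 307) = 1/(5*√10 + 307) = 1/(307 + 5*√10)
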